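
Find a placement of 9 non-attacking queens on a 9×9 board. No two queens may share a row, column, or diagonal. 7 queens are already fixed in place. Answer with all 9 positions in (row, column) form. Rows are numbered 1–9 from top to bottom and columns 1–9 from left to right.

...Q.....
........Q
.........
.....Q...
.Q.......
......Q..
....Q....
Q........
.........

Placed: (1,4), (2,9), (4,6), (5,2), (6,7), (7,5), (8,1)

(1,4) (2,9) (3,3) (4,6) (5,2) (6,7) (7,5) (8,1) (9,8)

Row 3: attacked by (1,4)→{2,4,6}; (2,9)→{8,9}; (4,6)→{5,6,7}; (5,2)→{2,4}; (6,7)→{4,7}; (7,5)→{1,5,9}; (8,1)→{1,6}. Safe: 3. Place at column 3.
Row 9: attacked by (1,4)→{4}; (2,9)→{2,9}; (3,3)→{3,9}; (4,6)→{1,6}; (5,2)→{2,6}; (6,7)→{4,7}; (7,5)→{3,5,7}; (8,1)→{1,2}. Safe: 8. Place at column 8.
Columns [4, 9, 3, 6, 2, 7, 5, 1, 8], r−c [-3, -7, 0, -2, 3, -1, 2, 7, 1], r+c [5, 11, 6, 10, 7, 13, 12, 9, 17] are all distinct, so no two queens attack.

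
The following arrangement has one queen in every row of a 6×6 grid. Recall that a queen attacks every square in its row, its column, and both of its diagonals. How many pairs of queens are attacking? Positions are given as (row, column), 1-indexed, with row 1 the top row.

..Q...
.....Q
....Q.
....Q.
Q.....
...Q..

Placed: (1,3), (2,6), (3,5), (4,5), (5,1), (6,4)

Same column: (3,5)–(4,5) (column 5).
Same diagonal: (1,3)–(3,5) (|1−3| = |3−5| = 2); (2,6)–(3,5) (|2−3| = |6−5| = 1).
Total attacking pairs: 3.

3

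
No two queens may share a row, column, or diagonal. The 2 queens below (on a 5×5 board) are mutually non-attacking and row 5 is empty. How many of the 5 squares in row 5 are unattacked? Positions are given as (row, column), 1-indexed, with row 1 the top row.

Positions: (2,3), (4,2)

(2,3) attacks row 5 at column 3.
(4,2) attacks row 5 at column 2 and diagonals 1, 3.
Attacked columns: {1, 2, 3}. Safe: {4, 5}.

2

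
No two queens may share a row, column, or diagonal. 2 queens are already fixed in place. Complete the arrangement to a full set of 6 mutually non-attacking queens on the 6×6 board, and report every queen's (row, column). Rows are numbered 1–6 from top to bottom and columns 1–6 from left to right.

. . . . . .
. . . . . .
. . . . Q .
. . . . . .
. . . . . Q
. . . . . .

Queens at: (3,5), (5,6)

Row 1: attacked by (3,5)→{3,5}; (5,6)→{2,6}. Safe: 1, 4. Place at column 4.
Row 2: attacked by (1,4)→{3,4,5}; (3,5)→{4,5,6}; (5,6)→{3,6}. Safe: 1, 2. Place at column 1.
Row 4: attacked by (1,4)→{1,4}; (2,1)→{1,3}; (3,5)→{4,5,6}; (5,6)→{5,6}. Safe: 2. Place at column 2.
Row 6: attacked by (1,4)→{4}; (2,1)→{1,5}; (3,5)→{2,5}; (4,2)→{2,4}; (5,6)→{5,6}. Safe: 3. Place at column 3.
Columns [4, 1, 5, 2, 6, 3], r−c [-3, 1, -2, 2, -1, 3], r+c [5, 3, 8, 6, 11, 9] are all distinct, so no two queens attack.

(1,4) (2,1) (3,5) (4,2) (5,6) (6,3)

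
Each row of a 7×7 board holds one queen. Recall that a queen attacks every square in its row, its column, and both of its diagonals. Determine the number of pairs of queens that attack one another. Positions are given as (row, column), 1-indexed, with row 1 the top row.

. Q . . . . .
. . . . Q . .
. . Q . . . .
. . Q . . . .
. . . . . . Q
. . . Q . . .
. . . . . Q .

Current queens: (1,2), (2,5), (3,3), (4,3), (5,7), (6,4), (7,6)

Same column: (3,3)–(4,3) (column 3).
Same diagonal: (2,5)–(4,3) (|2−4| = |5−3| = 2); (4,3)–(7,6) (|4−7| = |3−6| = 3).
Total attacking pairs: 3.

3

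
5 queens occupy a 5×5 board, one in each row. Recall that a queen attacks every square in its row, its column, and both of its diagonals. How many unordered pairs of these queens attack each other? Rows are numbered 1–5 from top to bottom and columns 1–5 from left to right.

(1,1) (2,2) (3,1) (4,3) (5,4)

Same column: (1,1)–(3,1) (column 1).
Same diagonal: (1,1)–(2,2) (|1−2| = |1−2| = 1); (2,2)–(3,1) (|2−3| = |2−1| = 1); (4,3)–(5,4) (|4−5| = |3−4| = 1).
Total attacking pairs: 4.

4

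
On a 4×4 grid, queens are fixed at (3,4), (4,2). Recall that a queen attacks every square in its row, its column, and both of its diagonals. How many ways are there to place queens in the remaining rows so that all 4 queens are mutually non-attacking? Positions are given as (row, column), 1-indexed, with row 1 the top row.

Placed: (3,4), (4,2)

Branch on row 1: col 1 → 0; col 3 → 1.
Sum: 0 + 1 = 1.

1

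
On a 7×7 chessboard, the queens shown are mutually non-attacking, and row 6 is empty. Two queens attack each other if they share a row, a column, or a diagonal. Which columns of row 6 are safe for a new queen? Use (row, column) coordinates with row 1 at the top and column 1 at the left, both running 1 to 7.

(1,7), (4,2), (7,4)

(1,7) attacks row 6 at column 7 and diagonals 2.
(4,2) attacks row 6 at column 2 and diagonals 4.
(7,4) attacks row 6 at column 4 and diagonals 3, 5.
Attacked columns: {2, 3, 4, 5, 7}. Safe: {1, 6}.

columns 1, 6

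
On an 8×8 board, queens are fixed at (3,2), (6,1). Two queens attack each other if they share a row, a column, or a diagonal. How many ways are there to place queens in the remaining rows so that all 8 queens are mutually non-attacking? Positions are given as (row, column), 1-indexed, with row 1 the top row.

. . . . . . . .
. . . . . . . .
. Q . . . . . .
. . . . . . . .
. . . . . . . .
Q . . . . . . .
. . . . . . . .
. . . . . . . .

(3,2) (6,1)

8

Branch on row 1: col 3 → 3; col 5 → 3; col 7 → 2; col 8 → 0.
Sum: 3 + 3 + 2 + 0 = 8.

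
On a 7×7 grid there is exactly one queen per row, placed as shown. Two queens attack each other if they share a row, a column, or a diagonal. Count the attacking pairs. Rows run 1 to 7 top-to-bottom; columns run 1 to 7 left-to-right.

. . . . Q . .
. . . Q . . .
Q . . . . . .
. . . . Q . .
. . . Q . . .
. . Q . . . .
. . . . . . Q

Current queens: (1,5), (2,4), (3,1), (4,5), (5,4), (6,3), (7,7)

6

Same column: (1,5)–(4,5) (column 5); (2,4)–(5,4) (column 4).
Same diagonal: (1,5)–(2,4) (|1−2| = |5−4| = 1); (4,5)–(5,4) (|4−5| = |5−4| = 1); (4,5)–(6,3) (|4−6| = |5−3| = 2); (5,4)–(6,3) (|5−6| = |4−3| = 1).
Total attacking pairs: 6.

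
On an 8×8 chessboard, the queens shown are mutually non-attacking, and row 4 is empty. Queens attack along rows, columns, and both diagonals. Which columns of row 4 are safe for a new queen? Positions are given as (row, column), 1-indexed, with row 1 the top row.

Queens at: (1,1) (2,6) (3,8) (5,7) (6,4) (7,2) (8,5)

(1,1) attacks row 4 at column 1 and diagonals 4.
(2,6) attacks row 4 at column 6 and diagonals 4, 8.
(3,8) attacks row 4 at column 8 and diagonals 7.
(5,7) attacks row 4 at column 7 and diagonals 6, 8.
(6,4) attacks row 4 at column 4 and diagonals 2, 6.
(7,2) attacks row 4 at column 2 and diagonals 5.
(8,5) attacks row 4 at column 5 and diagonals 1.
Attacked columns: {1, 2, 4, 5, 6, 7, 8}. Safe: {3}.

columns 3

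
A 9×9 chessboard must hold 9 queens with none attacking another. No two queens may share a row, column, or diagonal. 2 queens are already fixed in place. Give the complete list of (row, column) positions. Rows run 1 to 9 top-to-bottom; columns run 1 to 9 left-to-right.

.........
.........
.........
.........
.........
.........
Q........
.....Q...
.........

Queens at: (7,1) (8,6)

(1,9) (2,5) (3,3) (4,8) (5,4) (6,7) (7,1) (8,6) (9,2)

Row 1: attacked by (7,1)→{1,7}; (8,6)→{6}. Safe: 2, 3, 4, 5, 8, 9. Place at column 9.
Row 2: attacked by (1,9)→{8,9}; (7,1)→{1,6}; (8,6)→{6}. Safe: 2, 3, 4, 5, 7. Place at column 5.
Row 3: attacked by (1,9)→{7,9}; (2,5)→{4,5,6}; (7,1)→{1,5}; (8,6)→{1,6}. Safe: 2, 3, 8. Place at column 3.
Row 4: attacked by (1,9)→{6,9}; (2,5)→{3,5,7}; (3,3)→{2,3,4}; (7,1)→{1,4}; (8,6)→{2,6}. Safe: 8. Place at column 8.
Row 5: attacked by (1,9)→{5,9}; (2,5)→{2,5,8}; (3,3)→{1,3,5}; (4,8)→{7,8,9}; (7,1)→{1,3}; (8,6)→{3,6,9}. Safe: 4. Place at column 4.
Row 6: attacked by (1,9)→{4,9}; (2,5)→{1,5,9}; (3,3)→{3,6}; (4,8)→{6,8}; (5,4)→{3,4,5}; (7,1)→{1,2}; (8,6)→{4,6,8}. Safe: 7. Place at column 7.
Row 9: attacked by (1,9)→{1,9}; (2,5)→{5}; (3,3)→{3,9}; (4,8)→{3,8}; (5,4)→{4,8}; (6,7)→{4,7}; (7,1)→{1,3}; (8,6)→{5,6,7}. Safe: 2. Place at column 2.
Columns [9, 5, 3, 8, 4, 7, 1, 6, 2], r−c [-8, -3, 0, -4, 1, -1, 6, 2, 7], r+c [10, 7, 6, 12, 9, 13, 8, 14, 11] are all distinct, so no two queens attack.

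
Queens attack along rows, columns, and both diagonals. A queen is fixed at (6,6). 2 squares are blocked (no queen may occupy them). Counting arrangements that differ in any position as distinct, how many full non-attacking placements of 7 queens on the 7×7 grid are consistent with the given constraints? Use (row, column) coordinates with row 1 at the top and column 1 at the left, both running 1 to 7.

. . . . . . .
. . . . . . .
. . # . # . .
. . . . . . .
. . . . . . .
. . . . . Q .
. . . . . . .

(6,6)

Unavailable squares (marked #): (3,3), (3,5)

Branch on row 1: col 2 → 0; col 3 → 1; col 4 → 0; col 5 → 1; col 7 → 1.
Sum: 0 + 1 + 0 + 1 + 1 = 3.

3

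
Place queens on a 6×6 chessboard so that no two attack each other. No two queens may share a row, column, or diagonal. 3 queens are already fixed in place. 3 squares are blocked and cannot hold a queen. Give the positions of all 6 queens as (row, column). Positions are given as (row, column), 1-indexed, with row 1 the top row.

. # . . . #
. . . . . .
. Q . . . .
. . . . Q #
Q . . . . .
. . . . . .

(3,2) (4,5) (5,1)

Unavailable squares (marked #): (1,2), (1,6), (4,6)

Row 1: attacked by (3,2)→{2,4}; (4,5)→{2,5}; (5,1)→{1,5}. Blocked: 2,6. Safe: 3. Place at column 3.
Row 2: attacked by (1,3)→{2,3,4}; (3,2)→{1,2,3}; (4,5)→{3,5}; (5,1)→{1,4}. Safe: 6. Place at column 6.
Row 6: attacked by (1,3)→{3}; (2,6)→{2,6}; (3,2)→{2,5}; (4,5)→{3,5}; (5,1)→{1,2}. Safe: 4. Place at column 4.
Columns [3, 6, 2, 5, 1, 4], r−c [-2, -4, 1, -1, 4, 2], r+c [4, 8, 5, 9, 6, 10] are all distinct, so no two queens attack.

(1,3) (2,6) (3,2) (4,5) (5,1) (6,4)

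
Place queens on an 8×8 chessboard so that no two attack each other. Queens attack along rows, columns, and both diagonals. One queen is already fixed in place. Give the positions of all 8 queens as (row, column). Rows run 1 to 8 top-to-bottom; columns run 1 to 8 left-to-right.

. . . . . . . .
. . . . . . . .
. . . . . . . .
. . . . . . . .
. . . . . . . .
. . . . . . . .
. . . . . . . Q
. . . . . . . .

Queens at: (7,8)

(1,4) (2,7) (3,5) (4,3) (5,1) (6,6) (7,8) (8,2)

Row 1: attacked by (7,8)→{2,8}. Safe: 1, 3, 4, 5, 6, 7. Place at column 4.
Row 2: attacked by (1,4)→{3,4,5}; (7,8)→{3,8}. Safe: 1, 2, 6, 7. Place at column 7.
Row 3: attacked by (1,4)→{2,4,6}; (2,7)→{6,7,8}; (7,8)→{4,8}. Safe: 1, 3, 5. Place at column 5.
Row 4: attacked by (1,4)→{1,4,7}; (2,7)→{5,7}; (3,5)→{4,5,6}; (7,8)→{5,8}. Safe: 2, 3. Place at column 3.
Row 5: attacked by (1,4)→{4,8}; (2,7)→{4,7}; (3,5)→{3,5,7}; (4,3)→{2,3,4}; (7,8)→{6,8}. Safe: 1. Place at column 1.
Row 6: attacked by (1,4)→{4}; (2,7)→{3,7}; (3,5)→{2,5,8}; (4,3)→{1,3,5}; (5,1)→{1,2}; (7,8)→{7,8}. Safe: 6. Place at column 6.
Row 8: attacked by (1,4)→{4}; (2,7)→{1,7}; (3,5)→{5}; (4,3)→{3,7}; (5,1)→{1,4}; (6,6)→{4,6,8}; (7,8)→{7,8}. Safe: 2. Place at column 2.
Columns [4, 7, 5, 3, 1, 6, 8, 2], r−c [-3, -5, -2, 1, 4, 0, -1, 6], r+c [5, 9, 8, 7, 6, 12, 15, 10] are all distinct, so no two queens attack.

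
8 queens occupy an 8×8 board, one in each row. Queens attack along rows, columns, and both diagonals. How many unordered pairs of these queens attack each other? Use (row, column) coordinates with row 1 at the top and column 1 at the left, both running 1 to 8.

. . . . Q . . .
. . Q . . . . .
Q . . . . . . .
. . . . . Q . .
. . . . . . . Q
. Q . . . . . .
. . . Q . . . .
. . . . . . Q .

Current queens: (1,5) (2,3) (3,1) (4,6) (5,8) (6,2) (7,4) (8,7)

All columns are distinct and no two queens satisfy |Δrow| = |Δcol|, so no pair attacks.

0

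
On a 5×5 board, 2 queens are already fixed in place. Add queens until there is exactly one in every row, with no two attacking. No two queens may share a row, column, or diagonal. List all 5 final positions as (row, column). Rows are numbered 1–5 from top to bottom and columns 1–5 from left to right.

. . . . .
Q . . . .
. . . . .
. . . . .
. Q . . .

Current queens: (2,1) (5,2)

(1,4) (2,1) (3,3) (4,5) (5,2)

Row 1: attacked by (2,1)→{1,2}; (5,2)→{2}. Safe: 3, 4, 5. Place at column 4.
Row 3: attacked by (1,4)→{2,4}; (2,1)→{1,2}; (5,2)→{2,4}. Safe: 3, 5. Place at column 3.
Row 4: attacked by (1,4)→{1,4}; (2,1)→{1,3}; (3,3)→{2,3,4}; (5,2)→{1,2,3}. Safe: 5. Place at column 5.
Columns [4, 1, 3, 5, 2], r−c [-3, 1, 0, -1, 3], r+c [5, 3, 6, 9, 7] are all distinct, so no two queens attack.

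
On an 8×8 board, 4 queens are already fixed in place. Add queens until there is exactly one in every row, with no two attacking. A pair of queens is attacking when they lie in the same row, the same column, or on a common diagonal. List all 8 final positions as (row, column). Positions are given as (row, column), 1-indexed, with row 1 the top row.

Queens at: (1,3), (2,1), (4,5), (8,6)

Row 3: attacked by (1,3)→{1,3,5}; (2,1)→{1,2}; (4,5)→{4,5,6}; (8,6)→{1,6}. Safe: 7, 8. Place at column 7.
Row 5: attacked by (1,3)→{3,7}; (2,1)→{1,4}; (3,7)→{5,7}; (4,5)→{4,5,6}; (8,6)→{3,6}. Safe: 2, 8. Place at column 8.
Row 6: attacked by (1,3)→{3,8}; (2,1)→{1,5}; (3,7)→{4,7}; (4,5)→{3,5,7}; (5,8)→{7,8}; (8,6)→{4,6,8}. Safe: 2. Place at column 2.
Row 7: attacked by (1,3)→{3}; (2,1)→{1,6}; (3,7)→{3,7}; (4,5)→{2,5,8}; (5,8)→{6,8}; (6,2)→{1,2,3}; (8,6)→{5,6,7}. Safe: 4. Place at column 4.
Columns [3, 1, 7, 5, 8, 2, 4, 6], r−c [-2, 1, -4, -1, -3, 4, 3, 2], r+c [4, 3, 10, 9, 13, 8, 11, 14] are all distinct, so no two queens attack.

(1,3) (2,1) (3,7) (4,5) (5,8) (6,2) (7,4) (8,6)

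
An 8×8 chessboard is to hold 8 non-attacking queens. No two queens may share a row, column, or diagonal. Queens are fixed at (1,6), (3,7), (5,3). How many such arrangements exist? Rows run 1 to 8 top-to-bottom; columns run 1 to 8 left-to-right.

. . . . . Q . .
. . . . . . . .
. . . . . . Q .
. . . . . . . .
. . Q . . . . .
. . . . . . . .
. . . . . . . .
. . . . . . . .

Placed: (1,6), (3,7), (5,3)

2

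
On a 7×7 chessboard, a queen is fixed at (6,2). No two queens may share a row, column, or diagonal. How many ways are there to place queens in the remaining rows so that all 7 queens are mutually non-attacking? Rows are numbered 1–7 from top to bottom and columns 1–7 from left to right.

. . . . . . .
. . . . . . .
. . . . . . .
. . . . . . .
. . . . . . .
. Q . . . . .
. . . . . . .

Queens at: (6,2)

Branch on row 1: col 1 → 1; col 3 → 1; col 4 → 0; col 5 → 1; col 6 → 1.
Sum: 1 + 1 + 0 + 1 + 1 = 4.

4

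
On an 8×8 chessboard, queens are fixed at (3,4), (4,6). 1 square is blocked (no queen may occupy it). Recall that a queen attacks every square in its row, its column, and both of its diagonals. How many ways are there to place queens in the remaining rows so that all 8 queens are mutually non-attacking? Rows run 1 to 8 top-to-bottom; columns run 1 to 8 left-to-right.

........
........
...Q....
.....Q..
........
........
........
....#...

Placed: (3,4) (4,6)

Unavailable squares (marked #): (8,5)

Branch on row 1: col 1 → 1; col 5 → 2; col 7 → 0; col 8 → 0.
Sum: 1 + 2 + 0 + 0 = 3.

3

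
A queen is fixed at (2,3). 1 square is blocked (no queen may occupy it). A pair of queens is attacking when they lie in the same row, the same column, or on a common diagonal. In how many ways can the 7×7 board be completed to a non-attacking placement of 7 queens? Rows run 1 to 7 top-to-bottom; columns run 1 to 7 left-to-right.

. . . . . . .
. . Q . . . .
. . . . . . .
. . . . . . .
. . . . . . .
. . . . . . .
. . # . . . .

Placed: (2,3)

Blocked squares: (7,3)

6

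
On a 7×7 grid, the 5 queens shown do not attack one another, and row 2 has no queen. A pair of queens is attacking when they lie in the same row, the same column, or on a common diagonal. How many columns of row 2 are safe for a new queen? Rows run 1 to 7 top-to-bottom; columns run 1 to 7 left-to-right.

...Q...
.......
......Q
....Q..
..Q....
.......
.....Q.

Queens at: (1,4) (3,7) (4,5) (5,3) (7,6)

(1,4) attacks row 2 at column 4 and diagonals 3, 5.
(3,7) attacks row 2 at column 7 and diagonals 6.
(4,5) attacks row 2 at column 5 and diagonals 3, 7.
(5,3) attacks row 2 at column 3 and diagonals 6.
(7,6) attacks row 2 at column 6 and diagonals 1.
Attacked columns: {1, 3, 4, 5, 6, 7}. Safe: {2}.

1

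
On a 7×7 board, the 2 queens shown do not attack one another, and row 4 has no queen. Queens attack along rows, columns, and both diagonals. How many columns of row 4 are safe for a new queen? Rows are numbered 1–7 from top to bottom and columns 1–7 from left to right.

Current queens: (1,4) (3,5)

2

(1,4) attacks row 4 at column 4 and diagonals 1, 7.
(3,5) attacks row 4 at column 5 and diagonals 4, 6.
Attacked columns: {1, 4, 5, 6, 7}. Safe: {2, 3}.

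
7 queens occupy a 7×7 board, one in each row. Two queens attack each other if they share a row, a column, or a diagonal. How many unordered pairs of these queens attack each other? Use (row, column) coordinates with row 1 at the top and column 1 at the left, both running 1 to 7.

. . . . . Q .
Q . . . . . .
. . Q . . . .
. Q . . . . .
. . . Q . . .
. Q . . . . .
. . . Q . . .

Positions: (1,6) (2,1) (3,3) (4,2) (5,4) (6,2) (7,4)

Same column: (4,2)–(6,2) (column 2); (5,4)–(7,4) (column 4).
Same diagonal: (2,1)–(5,4) (|2−5| = |1−4| = 3); (3,3)–(4,2) (|3−4| = |3−2| = 1).
Total attacking pairs: 4.

4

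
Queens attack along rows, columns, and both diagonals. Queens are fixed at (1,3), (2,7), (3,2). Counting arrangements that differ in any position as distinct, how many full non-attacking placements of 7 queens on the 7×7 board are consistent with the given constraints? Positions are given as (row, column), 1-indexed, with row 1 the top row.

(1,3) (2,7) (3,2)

1

Branch on row 4: col 4 → 1.
Sum: 1 = 1.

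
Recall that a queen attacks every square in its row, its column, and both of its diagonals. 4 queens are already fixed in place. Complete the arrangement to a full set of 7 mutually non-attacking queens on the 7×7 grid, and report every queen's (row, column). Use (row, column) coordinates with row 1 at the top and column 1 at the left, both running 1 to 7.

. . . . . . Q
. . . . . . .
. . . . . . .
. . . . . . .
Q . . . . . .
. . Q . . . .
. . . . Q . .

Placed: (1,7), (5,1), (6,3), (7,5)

Row 2: attacked by (1,7)→{6,7}; (5,1)→{1,4}; (6,3)→{3,7}; (7,5)→{5}. Safe: 2. Place at column 2.
Row 3: attacked by (1,7)→{5,7}; (2,2)→{1,2,3}; (5,1)→{1,3}; (6,3)→{3,6}; (7,5)→{1,5}. Safe: 4. Place at column 4.
Row 4: attacked by (1,7)→{4,7}; (2,2)→{2,4}; (3,4)→{3,4,5}; (5,1)→{1,2}; (6,3)→{1,3,5}; (7,5)→{2,5}. Safe: 6. Place at column 6.
Columns [7, 2, 4, 6, 1, 3, 5], r−c [-6, 0, -1, -2, 4, 3, 2], r+c [8, 4, 7, 10, 6, 9, 12] are all distinct, so no two queens attack.

(1,7) (2,2) (3,4) (4,6) (5,1) (6,3) (7,5)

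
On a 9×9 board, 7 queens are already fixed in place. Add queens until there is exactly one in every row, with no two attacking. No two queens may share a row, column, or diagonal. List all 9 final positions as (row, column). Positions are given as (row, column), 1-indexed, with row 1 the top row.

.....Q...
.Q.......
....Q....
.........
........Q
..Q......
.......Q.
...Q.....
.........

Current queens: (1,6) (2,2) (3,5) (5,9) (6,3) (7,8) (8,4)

(1,6) (2,2) (3,5) (4,7) (5,9) (6,3) (7,8) (8,4) (9,1)

Row 4: attacked by (1,6)→{3,6,9}; (2,2)→{2,4}; (3,5)→{4,5,6}; (5,9)→{8,9}; (6,3)→{1,3,5}; (7,8)→{5,8}; (8,4)→{4,8}. Safe: 7. Place at column 7.
Row 9: attacked by (1,6)→{6}; (2,2)→{2,9}; (3,5)→{5}; (4,7)→{2,7}; (5,9)→{5,9}; (6,3)→{3,6}; (7,8)→{6,8}; (8,4)→{3,4,5}. Safe: 1. Place at column 1.
Columns [6, 2, 5, 7, 9, 3, 8, 4, 1], r−c [-5, 0, -2, -3, -4, 3, -1, 4, 8], r+c [7, 4, 8, 11, 14, 9, 15, 12, 10] are all distinct, so no two queens attack.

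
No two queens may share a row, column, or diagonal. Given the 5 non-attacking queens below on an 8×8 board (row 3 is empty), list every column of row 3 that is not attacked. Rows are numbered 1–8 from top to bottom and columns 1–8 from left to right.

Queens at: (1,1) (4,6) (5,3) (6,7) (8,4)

columns 2, 8

(1,1) attacks row 3 at column 1 and diagonals 3.
(4,6) attacks row 3 at column 6 and diagonals 5, 7.
(5,3) attacks row 3 at column 3 and diagonals 1, 5.
(6,7) attacks row 3 at column 7 and diagonals 4.
(8,4) attacks row 3 at column 4.
Attacked columns: {1, 3, 4, 5, 6, 7}. Safe: {2, 8}.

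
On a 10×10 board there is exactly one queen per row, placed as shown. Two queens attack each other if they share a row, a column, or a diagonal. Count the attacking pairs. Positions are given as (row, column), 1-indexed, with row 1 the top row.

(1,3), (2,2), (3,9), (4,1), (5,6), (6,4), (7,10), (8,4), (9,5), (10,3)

Same column: (1,3)–(10,3) (column 3); (6,4)–(8,4) (column 4).
Same diagonal: (1,3)–(2,2) (|1−2| = |3−2| = 1); (3,9)–(8,4) (|3−8| = |9−4| = 5); (8,4)–(9,5) (|8−9| = |4−5| = 1).
Total attacking pairs: 5.

5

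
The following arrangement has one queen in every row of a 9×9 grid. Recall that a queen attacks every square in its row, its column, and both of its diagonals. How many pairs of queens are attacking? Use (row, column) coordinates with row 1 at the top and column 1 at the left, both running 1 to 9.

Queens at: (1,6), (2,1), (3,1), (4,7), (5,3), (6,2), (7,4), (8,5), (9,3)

6

Same column: (2,1)–(3,1) (column 1); (5,3)–(9,3) (column 3).
Same diagonal: (3,1)–(5,3) (|3−5| = |1−3| = 2); (4,7)–(7,4) (|4−7| = |7−4| = 3); (5,3)–(6,2) (|5−6| = |3−2| = 1); (7,4)–(8,5) (|7−8| = |4−5| = 1).
Total attacking pairs: 6.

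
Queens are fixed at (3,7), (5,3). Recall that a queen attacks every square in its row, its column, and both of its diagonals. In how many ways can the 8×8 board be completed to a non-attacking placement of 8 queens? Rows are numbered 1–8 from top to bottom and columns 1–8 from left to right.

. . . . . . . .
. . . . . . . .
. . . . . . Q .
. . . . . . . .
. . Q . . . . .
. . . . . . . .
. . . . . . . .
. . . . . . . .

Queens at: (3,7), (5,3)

Branch on row 1: col 1 → 0; col 2 → 1; col 4 → 0; col 6 → 2; col 8 → 0.
Sum: 0 + 1 + 0 + 2 + 0 = 3.

3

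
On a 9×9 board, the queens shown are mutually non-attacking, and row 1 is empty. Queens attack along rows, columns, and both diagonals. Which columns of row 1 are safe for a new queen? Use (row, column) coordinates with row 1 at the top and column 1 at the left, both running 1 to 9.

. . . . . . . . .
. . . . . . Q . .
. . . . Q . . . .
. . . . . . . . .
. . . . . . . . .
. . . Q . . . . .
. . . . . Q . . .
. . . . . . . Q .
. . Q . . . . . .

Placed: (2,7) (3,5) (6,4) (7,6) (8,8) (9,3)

columns 2

(2,7) attacks row 1 at column 7 and diagonals 6, 8.
(3,5) attacks row 1 at column 5 and diagonals 3, 7.
(6,4) attacks row 1 at column 4 and diagonals 9.
(7,6) attacks row 1 at column 6.
(8,8) attacks row 1 at column 8 and diagonals 1.
(9,3) attacks row 1 at column 3.
Attacked columns: {1, 3, 4, 5, 6, 7, 8, 9}. Safe: {2}.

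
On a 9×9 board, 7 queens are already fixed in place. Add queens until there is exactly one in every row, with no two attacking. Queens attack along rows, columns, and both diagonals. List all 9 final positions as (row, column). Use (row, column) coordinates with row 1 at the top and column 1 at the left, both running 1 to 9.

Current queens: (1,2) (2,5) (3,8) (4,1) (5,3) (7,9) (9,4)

(1,2) (2,5) (3,8) (4,1) (5,3) (6,6) (7,9) (8,7) (9,4)

Row 6: attacked by (1,2)→{2,7}; (2,5)→{1,5,9}; (3,8)→{5,8}; (4,1)→{1,3}; (5,3)→{2,3,4}; (7,9)→{8,9}; (9,4)→{1,4,7}. Safe: 6. Place at column 6.
Row 8: attacked by (1,2)→{2,9}; (2,5)→{5}; (3,8)→{3,8}; (4,1)→{1,5}; (5,3)→{3,6}; (6,6)→{4,6,8}; (7,9)→{8,9}; (9,4)→{3,4,5}. Safe: 7. Place at column 7.
Columns [2, 5, 8, 1, 3, 6, 9, 7, 4], r−c [-1, -3, -5, 3, 2, 0, -2, 1, 5], r+c [3, 7, 11, 5, 8, 12, 16, 15, 13] are all distinct, so no two queens attack.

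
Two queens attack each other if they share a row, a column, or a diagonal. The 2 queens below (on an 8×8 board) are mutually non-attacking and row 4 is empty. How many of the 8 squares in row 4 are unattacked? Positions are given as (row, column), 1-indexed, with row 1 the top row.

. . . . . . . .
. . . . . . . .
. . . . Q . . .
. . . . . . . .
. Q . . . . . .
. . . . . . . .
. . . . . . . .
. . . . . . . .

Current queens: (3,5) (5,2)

(3,5) attacks row 4 at column 5 and diagonals 4, 6.
(5,2) attacks row 4 at column 2 and diagonals 1, 3.
Attacked columns: {1, 2, 3, 4, 5, 6}. Safe: {7, 8}.

2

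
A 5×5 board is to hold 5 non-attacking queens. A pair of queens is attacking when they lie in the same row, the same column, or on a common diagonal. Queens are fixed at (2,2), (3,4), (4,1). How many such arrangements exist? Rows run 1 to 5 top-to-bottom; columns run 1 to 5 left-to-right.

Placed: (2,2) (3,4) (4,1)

1

Branch on row 1: col 5 → 1.
Sum: 1 = 1.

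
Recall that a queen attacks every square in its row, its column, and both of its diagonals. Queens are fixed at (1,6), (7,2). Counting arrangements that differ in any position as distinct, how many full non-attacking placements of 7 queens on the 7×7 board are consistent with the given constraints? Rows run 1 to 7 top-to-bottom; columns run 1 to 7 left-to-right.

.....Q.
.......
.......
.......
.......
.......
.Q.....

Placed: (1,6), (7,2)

Branch on row 2: col 1 → 0; col 3 → 3; col 4 → 1.
Sum: 0 + 3 + 1 = 4.

4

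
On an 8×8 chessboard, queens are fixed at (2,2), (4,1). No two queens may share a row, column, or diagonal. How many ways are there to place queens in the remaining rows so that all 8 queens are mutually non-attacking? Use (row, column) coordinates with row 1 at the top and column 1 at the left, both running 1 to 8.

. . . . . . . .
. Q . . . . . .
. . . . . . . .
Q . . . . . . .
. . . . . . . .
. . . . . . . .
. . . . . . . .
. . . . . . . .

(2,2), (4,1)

6

Branch on row 1: col 5 → 2; col 6 → 2; col 7 → 1; col 8 → 1.
Sum: 2 + 2 + 1 + 1 = 6.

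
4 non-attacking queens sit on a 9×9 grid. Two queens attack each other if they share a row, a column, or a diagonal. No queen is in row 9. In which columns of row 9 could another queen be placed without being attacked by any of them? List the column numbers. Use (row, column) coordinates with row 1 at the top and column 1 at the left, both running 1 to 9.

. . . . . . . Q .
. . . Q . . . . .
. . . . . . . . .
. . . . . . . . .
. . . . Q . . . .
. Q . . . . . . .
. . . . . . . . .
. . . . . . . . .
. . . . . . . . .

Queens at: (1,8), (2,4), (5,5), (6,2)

columns 3, 6, 7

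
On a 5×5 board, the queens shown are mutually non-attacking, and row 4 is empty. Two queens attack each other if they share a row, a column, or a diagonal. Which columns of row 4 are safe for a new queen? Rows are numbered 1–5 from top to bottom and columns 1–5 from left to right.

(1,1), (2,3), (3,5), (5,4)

(1,1) attacks row 4 at column 1 and diagonals 4.
(2,3) attacks row 4 at column 3 and diagonals 1, 5.
(3,5) attacks row 4 at column 5 and diagonals 4.
(5,4) attacks row 4 at column 4 and diagonals 3, 5.
Attacked columns: {1, 3, 4, 5}. Safe: {2}.

columns 2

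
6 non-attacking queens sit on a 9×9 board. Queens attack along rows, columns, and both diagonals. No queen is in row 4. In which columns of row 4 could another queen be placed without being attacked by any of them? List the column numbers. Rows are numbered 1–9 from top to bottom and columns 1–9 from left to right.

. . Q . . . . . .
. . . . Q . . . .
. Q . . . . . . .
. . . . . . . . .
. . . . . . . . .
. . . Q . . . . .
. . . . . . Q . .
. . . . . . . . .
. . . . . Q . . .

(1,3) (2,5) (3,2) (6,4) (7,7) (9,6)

(1,3) attacks row 4 at column 3 and diagonals 6.
(2,5) attacks row 4 at column 5 and diagonals 3, 7.
(3,2) attacks row 4 at column 2 and diagonals 1, 3.
(6,4) attacks row 4 at column 4 and diagonals 2, 6.
(7,7) attacks row 4 at column 7 and diagonals 4.
(9,6) attacks row 4 at column 6 and diagonals 1.
Attacked columns: {1, 2, 3, 4, 5, 6, 7}. Safe: {8, 9}.

columns 8, 9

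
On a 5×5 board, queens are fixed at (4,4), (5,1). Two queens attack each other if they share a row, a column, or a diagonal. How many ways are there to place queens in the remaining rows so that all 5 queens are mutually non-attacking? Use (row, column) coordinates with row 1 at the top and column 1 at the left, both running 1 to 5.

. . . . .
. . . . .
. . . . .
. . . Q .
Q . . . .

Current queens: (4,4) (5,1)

1

Branch on row 1: col 2 → 0; col 3 → 1.
Sum: 0 + 1 = 1.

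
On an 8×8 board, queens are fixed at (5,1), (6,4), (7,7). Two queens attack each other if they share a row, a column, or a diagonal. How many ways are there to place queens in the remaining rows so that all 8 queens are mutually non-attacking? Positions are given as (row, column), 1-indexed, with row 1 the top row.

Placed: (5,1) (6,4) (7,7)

Branch on row 1: col 2 → 1; col 3 → 0; col 6 → 0; col 8 → 0.
Sum: 1 + 0 + 0 + 0 = 1.

1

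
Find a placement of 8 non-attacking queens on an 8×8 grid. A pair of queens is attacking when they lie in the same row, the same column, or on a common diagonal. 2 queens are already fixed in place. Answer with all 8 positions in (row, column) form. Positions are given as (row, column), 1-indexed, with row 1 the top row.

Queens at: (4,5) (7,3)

(1,7) (2,4) (3,2) (4,5) (5,8) (6,1) (7,3) (8,6)

Row 1: attacked by (4,5)→{2,5,8}; (7,3)→{3}. Safe: 1, 4, 6, 7. Place at column 7.
Row 2: attacked by (1,7)→{6,7,8}; (4,5)→{3,5,7}; (7,3)→{3,8}. Safe: 1, 2, 4. Place at column 4.
Row 3: attacked by (1,7)→{5,7}; (2,4)→{3,4,5}; (4,5)→{4,5,6}; (7,3)→{3,7}. Safe: 1, 2, 8. Place at column 2.
Row 5: attacked by (1,7)→{3,7}; (2,4)→{1,4,7}; (3,2)→{2,4}; (4,5)→{4,5,6}; (7,3)→{1,3,5}. Safe: 8. Place at column 8.
Row 6: attacked by (1,7)→{2,7}; (2,4)→{4,8}; (3,2)→{2,5}; (4,5)→{3,5,7}; (5,8)→{7,8}; (7,3)→{2,3,4}. Safe: 1, 6. Place at column 1.
Row 8: attacked by (1,7)→{7}; (2,4)→{4}; (3,2)→{2,7}; (4,5)→{1,5}; (5,8)→{5,8}; (6,1)→{1,3}; (7,3)→{2,3,4}. Safe: 6. Place at column 6.
Columns [7, 4, 2, 5, 8, 1, 3, 6], r−c [-6, -2, 1, -1, -3, 5, 4, 2], r+c [8, 6, 5, 9, 13, 7, 10, 14] are all distinct, so no two queens attack.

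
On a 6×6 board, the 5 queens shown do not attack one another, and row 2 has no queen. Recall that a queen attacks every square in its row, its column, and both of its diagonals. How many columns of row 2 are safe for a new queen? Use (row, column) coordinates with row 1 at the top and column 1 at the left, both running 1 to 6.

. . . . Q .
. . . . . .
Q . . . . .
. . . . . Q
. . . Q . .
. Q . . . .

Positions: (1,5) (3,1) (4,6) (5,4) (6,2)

1

(1,5) attacks row 2 at column 5 and diagonals 4, 6.
(3,1) attacks row 2 at column 1 and diagonals 2.
(4,6) attacks row 2 at column 6 and diagonals 4.
(5,4) attacks row 2 at column 4 and diagonals 1.
(6,2) attacks row 2 at column 2 and diagonals 6.
Attacked columns: {1, 2, 4, 5, 6}. Safe: {3}.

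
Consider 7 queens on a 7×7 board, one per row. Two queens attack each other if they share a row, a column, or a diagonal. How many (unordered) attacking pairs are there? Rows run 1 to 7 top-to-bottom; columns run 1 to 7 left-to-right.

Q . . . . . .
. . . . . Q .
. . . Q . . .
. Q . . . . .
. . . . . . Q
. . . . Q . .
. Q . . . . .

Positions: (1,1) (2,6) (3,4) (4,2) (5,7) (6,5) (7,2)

1

Same column: (4,2)–(7,2) (column 2).
Total attacking pairs: 1.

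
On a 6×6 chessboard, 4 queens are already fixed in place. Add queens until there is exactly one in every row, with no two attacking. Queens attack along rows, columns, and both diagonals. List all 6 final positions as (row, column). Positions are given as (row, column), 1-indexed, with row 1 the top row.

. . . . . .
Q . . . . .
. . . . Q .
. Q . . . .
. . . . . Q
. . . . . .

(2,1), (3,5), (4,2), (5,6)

Row 1: attacked by (2,1)→{1,2}; (3,5)→{3,5}; (4,2)→{2,5}; (5,6)→{2,6}. Safe: 4. Place at column 4.
Row 6: attacked by (1,4)→{4}; (2,1)→{1,5}; (3,5)→{2,5}; (4,2)→{2,4}; (5,6)→{5,6}. Safe: 3. Place at column 3.
Columns [4, 1, 5, 2, 6, 3], r−c [-3, 1, -2, 2, -1, 3], r+c [5, 3, 8, 6, 11, 9] are all distinct, so no two queens attack.

(1,4) (2,1) (3,5) (4,2) (5,6) (6,3)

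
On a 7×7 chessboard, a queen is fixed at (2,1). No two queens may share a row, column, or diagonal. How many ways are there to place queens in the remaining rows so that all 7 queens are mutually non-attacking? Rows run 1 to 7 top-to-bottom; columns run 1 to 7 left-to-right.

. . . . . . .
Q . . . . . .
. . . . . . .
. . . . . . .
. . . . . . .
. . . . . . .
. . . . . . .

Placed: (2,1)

Branch on row 1: col 3 → 2; col 4 → 2; col 5 → 2; col 6 → 1; col 7 → 0.
Sum: 2 + 2 + 2 + 1 + 0 = 7.

7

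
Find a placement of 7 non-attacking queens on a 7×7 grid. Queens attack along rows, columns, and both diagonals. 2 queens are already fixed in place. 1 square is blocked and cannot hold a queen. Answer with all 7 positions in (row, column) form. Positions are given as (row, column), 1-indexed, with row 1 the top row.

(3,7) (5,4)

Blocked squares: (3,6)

(1,3) (2,5) (3,7) (4,2) (5,4) (6,6) (7,1)

Row 1: attacked by (3,7)→{5,7}; (5,4)→{4}. Safe: 1, 2, 3, 6. Place at column 3.
Row 2: attacked by (1,3)→{2,3,4}; (3,7)→{6,7}; (5,4)→{1,4,7}. Safe: 5. Place at column 5.
Row 4: attacked by (1,3)→{3,6}; (2,5)→{3,5,7}; (3,7)→{6,7}; (5,4)→{3,4,5}. Safe: 1, 2. Place at column 2.
Row 6: attacked by (1,3)→{3}; (2,5)→{1,5}; (3,7)→{4,7}; (4,2)→{2,4}; (5,4)→{3,4,5}. Safe: 6. Place at column 6.
Row 7: attacked by (1,3)→{3}; (2,5)→{5}; (3,7)→{3,7}; (4,2)→{2,5}; (5,4)→{2,4,6}; (6,6)→{5,6,7}. Safe: 1. Place at column 1.
Columns [3, 5, 7, 2, 4, 6, 1], r−c [-2, -3, -4, 2, 1, 0, 6], r+c [4, 7, 10, 6, 9, 12, 8] are all distinct, so no two queens attack.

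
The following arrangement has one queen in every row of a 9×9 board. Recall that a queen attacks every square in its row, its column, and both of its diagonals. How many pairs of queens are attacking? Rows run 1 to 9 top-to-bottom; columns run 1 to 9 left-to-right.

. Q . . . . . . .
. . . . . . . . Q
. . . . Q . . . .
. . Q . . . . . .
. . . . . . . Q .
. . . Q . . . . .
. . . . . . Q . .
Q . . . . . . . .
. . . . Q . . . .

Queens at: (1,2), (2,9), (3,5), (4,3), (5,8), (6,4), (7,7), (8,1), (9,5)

2

Same column: (3,5)–(9,5) (column 5).
Same diagonal: (7,7)–(9,5) (|7−9| = |7−5| = 2).
Total attacking pairs: 2.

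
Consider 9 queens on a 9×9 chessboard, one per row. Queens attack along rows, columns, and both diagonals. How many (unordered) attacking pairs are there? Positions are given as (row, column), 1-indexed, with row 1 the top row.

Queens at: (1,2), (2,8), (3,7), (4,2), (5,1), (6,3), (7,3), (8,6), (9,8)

Same column: (1,2)–(4,2) (column 2); (2,8)–(9,8) (column 8); (6,3)–(7,3) (column 3).
Same diagonal: (2,8)–(3,7) (|2−3| = |8−7| = 1); (2,8)–(7,3) (|2−7| = |8−3| = 5); (3,7)–(7,3) (|3−7| = |7−3| = 4); (4,2)–(5,1) (|4−5| = |2−1| = 1); (4,2)–(8,6) (|4−8| = |2−6| = 4); (5,1)–(7,3) (|5−7| = |1−3| = 2).
Total attacking pairs: 9.

9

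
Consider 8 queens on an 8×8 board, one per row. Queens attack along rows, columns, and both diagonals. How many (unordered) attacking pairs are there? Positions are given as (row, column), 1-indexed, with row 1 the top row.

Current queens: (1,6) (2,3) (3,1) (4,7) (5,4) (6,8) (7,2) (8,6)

4

Same column: (1,6)–(8,6) (column 6).
Same diagonal: (3,1)–(8,6) (|3−8| = |1−6| = 5); (5,4)–(7,2) (|5−7| = |4−2| = 2); (6,8)–(8,6) (|6−8| = |8−6| = 2).
Total attacking pairs: 4.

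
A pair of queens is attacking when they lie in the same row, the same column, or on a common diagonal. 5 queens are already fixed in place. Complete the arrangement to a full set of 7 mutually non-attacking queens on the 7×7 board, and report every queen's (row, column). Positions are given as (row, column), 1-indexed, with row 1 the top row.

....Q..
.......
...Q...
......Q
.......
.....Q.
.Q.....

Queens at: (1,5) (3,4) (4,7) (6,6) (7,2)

Row 2: attacked by (1,5)→{4,5,6}; (3,4)→{3,4,5}; (4,7)→{5,7}; (6,6)→{2,6}; (7,2)→{2,7}. Safe: 1. Place at column 1.
Row 5: attacked by (1,5)→{1,5}; (2,1)→{1,4}; (3,4)→{2,4,6}; (4,7)→{6,7}; (6,6)→{5,6,7}; (7,2)→{2,4}. Safe: 3. Place at column 3.
Columns [5, 1, 4, 7, 3, 6, 2], r−c [-4, 1, -1, -3, 2, 0, 5], r+c [6, 3, 7, 11, 8, 12, 9] are all distinct, so no two queens attack.

(1,5) (2,1) (3,4) (4,7) (5,3) (6,6) (7,2)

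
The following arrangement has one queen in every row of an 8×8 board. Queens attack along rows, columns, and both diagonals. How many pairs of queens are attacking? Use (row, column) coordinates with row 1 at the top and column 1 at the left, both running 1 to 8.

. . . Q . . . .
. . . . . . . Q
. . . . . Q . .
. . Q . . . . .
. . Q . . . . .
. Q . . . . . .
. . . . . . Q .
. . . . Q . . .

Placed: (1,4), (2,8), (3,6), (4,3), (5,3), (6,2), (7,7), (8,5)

3

Same column: (4,3)–(5,3) (column 3).
Same diagonal: (1,4)–(3,6) (|1−3| = |4−6| = 2); (5,3)–(6,2) (|5−6| = |3−2| = 1).
Total attacking pairs: 3.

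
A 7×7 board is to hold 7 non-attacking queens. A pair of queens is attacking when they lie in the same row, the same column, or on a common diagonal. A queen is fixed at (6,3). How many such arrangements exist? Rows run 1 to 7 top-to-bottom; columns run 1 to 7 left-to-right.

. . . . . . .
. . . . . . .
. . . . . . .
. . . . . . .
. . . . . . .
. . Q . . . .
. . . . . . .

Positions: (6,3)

Branch on row 1: col 1 → 0; col 2 → 3; col 4 → 1; col 5 → 0; col 6 → 1; col 7 → 1.
Sum: 0 + 3 + 1 + 0 + 1 + 1 = 6.

6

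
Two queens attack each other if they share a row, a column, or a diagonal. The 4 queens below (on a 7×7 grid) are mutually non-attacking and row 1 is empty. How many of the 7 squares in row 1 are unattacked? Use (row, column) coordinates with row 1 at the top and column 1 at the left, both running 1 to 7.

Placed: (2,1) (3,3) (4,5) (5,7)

2

(2,1) attacks row 1 at column 1 and diagonals 2.
(3,3) attacks row 1 at column 3 and diagonals 1, 5.
(4,5) attacks row 1 at column 5 and diagonals 2.
(5,7) attacks row 1 at column 7 and diagonals 3.
Attacked columns: {1, 2, 3, 5, 7}. Safe: {4, 6}.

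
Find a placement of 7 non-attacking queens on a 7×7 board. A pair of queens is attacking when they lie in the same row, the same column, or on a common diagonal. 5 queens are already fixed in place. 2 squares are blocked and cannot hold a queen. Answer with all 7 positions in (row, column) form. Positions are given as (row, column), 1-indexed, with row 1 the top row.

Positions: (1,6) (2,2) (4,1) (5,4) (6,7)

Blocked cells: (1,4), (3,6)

Row 3: attacked by (1,6)→{4,6}; (2,2)→{1,2,3}; (4,1)→{1,2}; (5,4)→{2,4,6}; (6,7)→{4,7}. Blocked: 6. Safe: 5. Place at column 5.
Row 7: attacked by (1,6)→{6}; (2,2)→{2,7}; (3,5)→{1,5}; (4,1)→{1,4}; (5,4)→{2,4,6}; (6,7)→{6,7}. Safe: 3. Place at column 3.
Columns [6, 2, 5, 1, 4, 7, 3], r−c [-5, 0, -2, 3, 1, -1, 4], r+c [7, 4, 8, 5, 9, 13, 10] are all distinct, so no two queens attack.

(1,6) (2,2) (3,5) (4,1) (5,4) (6,7) (7,3)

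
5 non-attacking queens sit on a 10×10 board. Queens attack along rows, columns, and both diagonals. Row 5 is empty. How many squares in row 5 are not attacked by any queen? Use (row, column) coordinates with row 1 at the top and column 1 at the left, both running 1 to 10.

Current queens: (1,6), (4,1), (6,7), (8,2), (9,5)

2

(1,6) attacks row 5 at column 6 and diagonals 2, 10.
(4,1) attacks row 5 at column 1 and diagonals 2.
(6,7) attacks row 5 at column 7 and diagonals 6, 8.
(8,2) attacks row 5 at column 2 and diagonals 5.
(9,5) attacks row 5 at column 5 and diagonals 1, 9.
Attacked columns: {1, 2, 5, 6, 7, 8, 9, 10}. Safe: {3, 4}.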